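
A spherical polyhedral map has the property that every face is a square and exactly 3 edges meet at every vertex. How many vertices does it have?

Each face has 4 edges and each edge borders two faces, so 2E = 4F.
Each vertex has degree 3, so 3V = 2E and hence V = 4F/3.
Euler: V − E + F = 2 ⇒ (4F/3) − (4F/2) + F = 2.
Multiply by 6: (8 − 12 + 6)F = 12, i.e. 2F = 12.
So F = 6, E = 4·6/2 = 12, V = 4·6/3 = 8.

8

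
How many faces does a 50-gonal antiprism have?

102

An antiprism on an n-gon has two n-gon caps and 2n triangles: V = 2·50 = 100, E = 4·50 = 200, F = 2·50 + 2 = 102.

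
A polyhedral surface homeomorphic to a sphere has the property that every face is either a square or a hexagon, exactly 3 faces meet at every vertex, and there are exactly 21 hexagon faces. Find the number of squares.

6

Let x be the number of squares; then F = 21 + x.
Edge–face incidences: 2E = 6·21 + 4·x = 126 + 4x.
Every vertex has degree 3, so 3V = 2E.
Euler: V − E + F = 2 ⇒ (2E)/3 − E + (21 + x) = 2.
Multiply by 6: 2·(2E) − 3·(2E) + 6·(21 + x) = 12, i.e. 126 + 6x − (126 + 4x) = 12.
Collecting terms: 2x = 12, so x = 6.
Then 2E = 126 + 4·6 = 150, so E = 75, V = 2E/3 = 50, F = 21 + 6 = 27.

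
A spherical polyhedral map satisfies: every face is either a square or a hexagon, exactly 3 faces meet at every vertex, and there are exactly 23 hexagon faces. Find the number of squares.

Let x be the number of squares; then F = 23 + x.
Edge–face incidences: 2E = 6·23 + 4·x = 138 + 4x.
Every vertex has degree 3, so 3V = 2E.
Euler: V − E + F = 2 ⇒ (2E)/3 − E + (23 + x) = 2.
Multiply by 6: 2·(2E) − 3·(2E) + 6·(23 + x) = 12, i.e. 138 + 6x − (138 + 4x) = 12.
Collecting terms: 2x = 12, so x = 6.
Then 2E = 138 + 4·6 = 162, so E = 81, V = 2E/3 = 54, F = 23 + 6 = 29.

6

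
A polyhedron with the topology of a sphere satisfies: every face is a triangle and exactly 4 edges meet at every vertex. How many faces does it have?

8

Each face has 3 edges and each edge borders two faces, so 2E = 3F.
Each vertex has degree 4, so 4V = 2E and hence V = 3F/4.
Euler: V − E + F = 2 ⇒ (3F/4) − (3F/2) + F = 2.
Multiply by 8: (6 − 12 + 8)F = 16, i.e. 2F = 16.
So F = 8, E = 3·8/2 = 12, V = 3·8/4 = 6.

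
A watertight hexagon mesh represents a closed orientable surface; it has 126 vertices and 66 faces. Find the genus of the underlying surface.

4

Every face is a hexagon, so 2E = 6·66 = 396, giving E = 198.
χ = V − E + F = 126 − 198 + 66 = -6.
For a closed orientable surface χ = 2 − 2g, so g = (2 − (-6))/2 = 4.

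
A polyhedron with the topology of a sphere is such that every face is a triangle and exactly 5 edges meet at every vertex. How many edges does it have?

Each face has 3 edges and each edge borders two faces, so 2E = 3F.
Each vertex has degree 5, so 5V = 2E and hence V = 3F/5.
Euler: V − E + F = 2 ⇒ (3F/5) − (3F/2) + F = 2.
Multiply by 10: (6 − 15 + 10)F = 20, i.e. 1F = 20.
So F = 20, E = 3·20/2 = 30, V = 3·20/5 = 12.

30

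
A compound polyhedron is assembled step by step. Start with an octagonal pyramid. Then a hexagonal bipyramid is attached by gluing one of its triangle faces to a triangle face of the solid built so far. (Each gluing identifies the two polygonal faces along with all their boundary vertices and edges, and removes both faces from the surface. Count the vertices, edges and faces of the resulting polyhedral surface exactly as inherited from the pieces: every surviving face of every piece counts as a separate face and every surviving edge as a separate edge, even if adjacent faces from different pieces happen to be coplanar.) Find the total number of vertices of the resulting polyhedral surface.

An octagonal pyramid: V=9, E=16, F=9.
Attach a hexagonal bipyramid (V=8, E=18, F=12) along a 3-gon: merge 3 vertices and 3 edges, delete both glued faces → V=14, E=31, F=19.
Check: V − E + F = 14 − 31 + 19 = 2.

14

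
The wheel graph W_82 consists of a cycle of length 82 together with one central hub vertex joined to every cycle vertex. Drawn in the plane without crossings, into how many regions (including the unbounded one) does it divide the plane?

83

W_82 has V = 82 + 1 = 83 vertices and E = 2·82 = 164 edges.
By Euler's formula F = 2 − V + E = 2 − 83 + 164 = 83.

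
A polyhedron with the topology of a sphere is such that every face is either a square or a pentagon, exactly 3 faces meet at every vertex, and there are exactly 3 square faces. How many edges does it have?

21

Let x be the number of pentagons; then F = 3 + x.
Edge–face incidences: 2E = 4·3 + 5·x = 12 + 5x.
Every vertex has degree 3, so 3V = 2E.
Euler: V − E + F = 2 ⇒ (2E)/3 − E + (3 + x) = 2.
Multiply by 6: 2·(2E) − 3·(2E) + 6·(3 + x) = 12, i.e. 18 + 6x − (12 + 5x) = 12.
Collecting terms: x + 6 = 12, so x = 6.
Then 2E = 12 + 5·6 = 42, so E = 21, V = 2E/3 = 14, F = 3 + 6 = 9.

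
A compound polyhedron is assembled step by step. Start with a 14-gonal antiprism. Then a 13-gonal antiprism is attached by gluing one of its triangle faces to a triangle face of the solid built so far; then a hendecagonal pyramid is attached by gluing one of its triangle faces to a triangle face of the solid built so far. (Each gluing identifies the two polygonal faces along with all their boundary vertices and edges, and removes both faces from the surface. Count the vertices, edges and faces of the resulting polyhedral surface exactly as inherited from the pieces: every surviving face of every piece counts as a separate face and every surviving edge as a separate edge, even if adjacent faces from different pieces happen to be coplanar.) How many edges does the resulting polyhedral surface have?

124

A 14-gonal antiprism: V=28, E=56, F=30.
Attach a 13-gonal antiprism (V=26, E=52, F=28) along a 3-gon: merge 3 vertices and 3 edges, delete both glued faces → V=51, E=105, F=56.
Attach a hendecagonal pyramid (V=12, E=22, F=12) along a 3-gon: merge 3 vertices and 3 edges, delete both glued faces → V=60, E=124, F=66.
Check: V − E + F = 60 − 124 + 66 = 2.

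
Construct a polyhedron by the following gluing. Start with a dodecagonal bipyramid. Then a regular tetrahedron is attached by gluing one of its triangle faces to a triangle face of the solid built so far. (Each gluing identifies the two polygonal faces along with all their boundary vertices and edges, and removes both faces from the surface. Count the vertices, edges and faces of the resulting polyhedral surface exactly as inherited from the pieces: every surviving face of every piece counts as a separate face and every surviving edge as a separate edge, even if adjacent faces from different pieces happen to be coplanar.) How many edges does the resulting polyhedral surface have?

39

A dodecagonal bipyramid: V=14, E=36, F=24.
Attach a regular tetrahedron (V=4, E=6, F=4) along a 3-gon: merge 3 vertices and 3 edges, delete both glued faces → V=15, E=39, F=26.
Check: V − E + F = 15 − 39 + 26 = 2.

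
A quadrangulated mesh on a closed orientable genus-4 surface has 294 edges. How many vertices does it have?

141

χ = 2 − 2·4 = -6, and every face is a square so 4F = 2E.
F = 2E/4 = 147. Then V = -6 + E − F = -6 + 294 − 147 = 141.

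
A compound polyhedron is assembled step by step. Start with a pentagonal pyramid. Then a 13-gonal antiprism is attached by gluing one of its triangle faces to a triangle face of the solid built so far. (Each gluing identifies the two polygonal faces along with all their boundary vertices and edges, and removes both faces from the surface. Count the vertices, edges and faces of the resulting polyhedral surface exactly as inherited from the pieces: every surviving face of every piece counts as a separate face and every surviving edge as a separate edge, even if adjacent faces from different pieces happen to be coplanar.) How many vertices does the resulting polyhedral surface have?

A pentagonal pyramid: V=6, E=10, F=6.
Attach a 13-gonal antiprism (V=26, E=52, F=28) along a 3-gon: merge 3 vertices and 3 edges, delete both glued faces → V=29, E=59, F=32.
Check: V − E + F = 29 − 59 + 32 = 2.

29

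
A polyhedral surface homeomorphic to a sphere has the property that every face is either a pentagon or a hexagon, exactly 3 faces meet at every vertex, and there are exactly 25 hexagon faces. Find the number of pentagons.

Let x be the number of pentagons; then F = 25 + x.
Edge–face incidences: 2E = 6·25 + 5·x = 150 + 5x.
Every vertex has degree 3, so 3V = 2E.
Euler: V − E + F = 2 ⇒ (2E)/3 − E + (25 + x) = 2.
Multiply by 6: 2·(2E) − 3·(2E) + 6·(25 + x) = 12, i.e. 150 + 6x − (150 + 5x) = 12.
Collecting terms: x = 12.
Then 2E = 150 + 5·12 = 210, so E = 105, V = 2E/3 = 70, F = 25 + 12 = 37.

12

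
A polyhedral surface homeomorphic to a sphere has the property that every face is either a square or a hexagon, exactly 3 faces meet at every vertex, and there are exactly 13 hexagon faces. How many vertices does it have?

34

Let x be the number of squares; then F = 13 + x.
Edge–face incidences: 2E = 6·13 + 4·x = 78 + 4x.
Every vertex has degree 3, so 3V = 2E.
Euler: V − E + F = 2 ⇒ (2E)/3 − E + (13 + x) = 2.
Multiply by 6: 2·(2E) − 3·(2E) + 6·(13 + x) = 12, i.e. 78 + 6x − (78 + 4x) = 12.
Collecting terms: 2x = 12, so x = 6.
Then 2E = 78 + 4·6 = 102, so E = 51, V = 2E/3 = 34, F = 13 + 6 = 19.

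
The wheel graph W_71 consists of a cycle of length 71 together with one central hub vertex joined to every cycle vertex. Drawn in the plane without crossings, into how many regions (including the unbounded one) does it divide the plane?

W_71 has V = 71 + 1 = 72 vertices and E = 2·71 = 142 edges.
By Euler's formula F = 2 − V + E = 2 − 72 + 142 = 72.

72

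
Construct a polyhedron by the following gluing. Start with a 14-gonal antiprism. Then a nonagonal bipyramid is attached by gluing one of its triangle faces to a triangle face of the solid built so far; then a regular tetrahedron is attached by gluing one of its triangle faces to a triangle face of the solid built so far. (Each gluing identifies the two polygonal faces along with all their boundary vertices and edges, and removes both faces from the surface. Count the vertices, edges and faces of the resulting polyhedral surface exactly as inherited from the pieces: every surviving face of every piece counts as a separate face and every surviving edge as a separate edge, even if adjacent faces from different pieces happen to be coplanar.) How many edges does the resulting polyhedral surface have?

A 14-gonal antiprism: V=28, E=56, F=30.
Attach a nonagonal bipyramid (V=11, E=27, F=18) along a 3-gon: merge 3 vertices and 3 edges, delete both glued faces → V=36, E=80, F=46.
Attach a regular tetrahedron (V=4, E=6, F=4) along a 3-gon: merge 3 vertices and 3 edges, delete both glued faces → V=37, E=83, F=48.
Check: V − E + F = 37 − 83 + 48 = 2.

83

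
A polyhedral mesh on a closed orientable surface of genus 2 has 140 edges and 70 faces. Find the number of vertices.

For a closed orientable surface of genus 2, χ = 2 − 2·2 = -2.
V = -2 + E − F = -2 + 140 − 70 = 68.

68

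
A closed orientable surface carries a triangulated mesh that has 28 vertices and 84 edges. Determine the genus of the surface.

Every face is a triangle and each edge borders two faces, so 3F = 2·84, giving F = 56.
χ = V − E + F = 28 − 84 + 56 = 0.
For a closed orientable surface χ = 2 − 2g, so g = (2 − (0))/2 = 1.

1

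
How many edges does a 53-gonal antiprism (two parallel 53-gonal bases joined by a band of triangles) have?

An antiprism on an n-gon has two n-gon caps and 2n triangles: V = 2·53 = 106, E = 4·53 = 212, F = 2·53 + 2 = 108.

212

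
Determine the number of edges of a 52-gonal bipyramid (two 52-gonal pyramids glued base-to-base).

A bipyramid over an n-gon has 2n triangular faces and n + 2 vertices: V = 52 + 2 = 54, E = 3·52 = 156, F = 2·52 = 104.

156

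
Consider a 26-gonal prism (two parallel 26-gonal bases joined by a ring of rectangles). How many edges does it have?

A prism on an n-gon has two n-gon bases and n rectangular sides: V = 2·26 = 52, E = 3·26 = 78, F = 26 + 2 = 28.
Check: V − E + F = 52 − 78 + 28 = 2.

78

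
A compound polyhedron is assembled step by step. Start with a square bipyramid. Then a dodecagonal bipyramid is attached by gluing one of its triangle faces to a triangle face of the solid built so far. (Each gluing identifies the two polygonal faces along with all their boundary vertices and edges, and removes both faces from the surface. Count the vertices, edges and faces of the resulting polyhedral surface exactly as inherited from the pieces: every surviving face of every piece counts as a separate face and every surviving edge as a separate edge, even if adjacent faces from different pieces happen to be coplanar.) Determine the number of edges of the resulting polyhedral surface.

45

A square bipyramid: V=6, E=12, F=8.
Attach a dodecagonal bipyramid (V=14, E=36, F=24) along a 3-gon: merge 3 vertices and 3 edges, delete both glued faces → V=17, E=45, F=30.
Check: V − E + F = 17 − 45 + 30 = 2.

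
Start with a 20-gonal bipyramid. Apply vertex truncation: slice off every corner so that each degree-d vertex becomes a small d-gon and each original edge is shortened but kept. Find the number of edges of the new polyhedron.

180

The base solid has V = 22, E = 60, F = 40.
Truncation replaces each original edge-end by a new vertex, so V′ = 2E = 120.
Each original edge survives, and each old vertex of degree d contributes d new edges; summing degrees gives Σd = 2E, so E′ = E + 2E = 3E = 180.
Each original face survives and each original vertex becomes one new face: F′ = F + V = 62.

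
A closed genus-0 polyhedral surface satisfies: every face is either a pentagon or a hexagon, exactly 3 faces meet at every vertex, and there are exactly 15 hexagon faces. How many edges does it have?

Let x be the number of pentagons; then F = 15 + x.
Edge–face incidences: 2E = 6·15 + 5·x = 90 + 5x.
Every vertex has degree 3, so 3V = 2E.
Euler: V − E + F = 2 ⇒ (2E)/3 − E + (15 + x) = 2.
Multiply by 6: 2·(2E) − 3·(2E) + 6·(15 + x) = 12, i.e. 90 + 6x − (90 + 5x) = 12.
Collecting terms: x = 12.
Then 2E = 90 + 5·12 = 150, so E = 75, V = 2E/3 = 50, F = 15 + 12 = 27.

75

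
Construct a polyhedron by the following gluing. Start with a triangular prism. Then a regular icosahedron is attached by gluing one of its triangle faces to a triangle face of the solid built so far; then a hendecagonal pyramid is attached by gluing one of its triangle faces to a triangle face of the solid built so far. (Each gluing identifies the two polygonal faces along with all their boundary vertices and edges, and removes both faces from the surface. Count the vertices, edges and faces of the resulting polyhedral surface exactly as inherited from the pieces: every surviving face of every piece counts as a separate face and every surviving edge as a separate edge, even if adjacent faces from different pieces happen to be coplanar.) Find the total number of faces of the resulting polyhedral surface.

33

A triangular prism: V=6, E=9, F=5.
Attach a regular icosahedron (V=12, E=30, F=20) along a 3-gon: merge 3 vertices and 3 edges, delete both glued faces → V=15, E=36, F=23.
Attach a hendecagonal pyramid (V=12, E=22, F=12) along a 3-gon: merge 3 vertices and 3 edges, delete both glued faces → V=24, E=55, F=33.
Check: V − E + F = 24 − 55 + 33 = 2.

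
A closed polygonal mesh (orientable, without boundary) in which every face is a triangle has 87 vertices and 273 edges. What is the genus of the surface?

3

Every face is a triangle and each edge borders two faces, so 3F = 2·273, giving F = 182.
χ = V − E + F = 87 − 273 + 182 = -4.
For a closed orientable surface χ = 2 − 2g, so g = (2 − (-4))/2 = 3.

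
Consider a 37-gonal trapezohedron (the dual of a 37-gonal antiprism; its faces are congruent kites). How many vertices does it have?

76

The n-trapezohedron (dual of the n-antiprism) has V = 2·37 + 2 = 76, E = 4·37 = 148, F = 2·37 = 74.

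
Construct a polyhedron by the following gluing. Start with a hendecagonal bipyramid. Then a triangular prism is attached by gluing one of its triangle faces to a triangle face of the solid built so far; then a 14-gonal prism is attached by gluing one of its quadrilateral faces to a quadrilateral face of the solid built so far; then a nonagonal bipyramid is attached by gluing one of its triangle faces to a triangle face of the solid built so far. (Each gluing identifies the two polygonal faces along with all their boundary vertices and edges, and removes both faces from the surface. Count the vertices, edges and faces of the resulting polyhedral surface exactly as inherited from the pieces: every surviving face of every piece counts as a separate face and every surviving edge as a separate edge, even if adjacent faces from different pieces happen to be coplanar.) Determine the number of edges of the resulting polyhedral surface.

101

A hendecagonal bipyramid: V=13, E=33, F=22.
Attach a triangular prism (V=6, E=9, F=5) along a 3-gon: merge 3 vertices and 3 edges, delete both glued faces → V=16, E=39, F=25.
Attach a 14-gonal prism (V=28, E=42, F=16) along a 4-gon: merge 4 vertices and 4 edges, delete both glued faces → V=40, E=77, F=39.
Attach a nonagonal bipyramid (V=11, E=27, F=18) along a 3-gon: merge 3 vertices and 3 edges, delete both glued faces → V=48, E=101, F=55.
Check: V − E + F = 48 − 101 + 55 = 2.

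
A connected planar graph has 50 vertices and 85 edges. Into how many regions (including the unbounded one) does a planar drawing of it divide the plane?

Euler's formula for a connected plane graph: V − E + F = 2, so F = 2 − 50 + 85 = 37.

37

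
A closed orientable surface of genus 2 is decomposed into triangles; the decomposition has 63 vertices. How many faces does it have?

130

χ = 2 − 2·2 = -2, and every face is a triangle so 3F = 2E.
V − E + F = -2 with E = 3F/2 gives 63 − (3/2 − 1)·F = -2, so F = 130 and E = 195.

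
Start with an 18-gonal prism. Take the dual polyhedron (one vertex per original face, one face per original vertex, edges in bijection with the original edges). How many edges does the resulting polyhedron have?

The base solid has V = 36, E = 54, F = 20.
The dual swaps V and F and preserves E: V′ = F = 20, E′ = E = 54, F′ = V = 36.

54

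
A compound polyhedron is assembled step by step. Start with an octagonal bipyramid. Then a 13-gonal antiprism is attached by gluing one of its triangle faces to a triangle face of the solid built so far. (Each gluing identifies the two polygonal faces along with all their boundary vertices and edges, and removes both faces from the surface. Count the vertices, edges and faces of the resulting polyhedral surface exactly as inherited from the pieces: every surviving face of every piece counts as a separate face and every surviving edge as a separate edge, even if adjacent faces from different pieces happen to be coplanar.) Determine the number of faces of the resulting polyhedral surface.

An octagonal bipyramid: V=10, E=24, F=16.
Attach a 13-gonal antiprism (V=26, E=52, F=28) along a 3-gon: merge 3 vertices and 3 edges, delete both glued faces → V=33, E=73, F=42.
Check: V − E + F = 33 − 73 + 42 = 2.

42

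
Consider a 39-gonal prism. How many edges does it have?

117

A prism on an n-gon has two n-gon bases and n rectangular sides: V = 2·39 = 78, E = 3·39 = 117, F = 39 + 2 = 41.
Check: V − E + F = 78 − 117 + 41 = 2.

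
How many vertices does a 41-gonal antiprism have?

82

An antiprism on an n-gon has two n-gon caps and 2n triangles: V = 2·41 = 82, E = 4·41 = 164, F = 2·41 + 2 = 84.
Check: V − E + F = 82 − 164 + 84 = 2.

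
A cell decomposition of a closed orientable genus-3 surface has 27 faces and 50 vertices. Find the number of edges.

81

For a closed orientable surface of genus 3, χ = 2 − 2·3 = -4.
E = V + F − (-4) = 50 + 27 − (-4) = 81.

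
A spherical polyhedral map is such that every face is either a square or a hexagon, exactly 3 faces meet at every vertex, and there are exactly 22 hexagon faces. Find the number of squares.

6

Let x be the number of squares; then F = 22 + x.
Edge–face incidences: 2E = 6·22 + 4·x = 132 + 4x.
Every vertex has degree 3, so 3V = 2E.
Euler: V − E + F = 2 ⇒ (2E)/3 − E + (22 + x) = 2.
Multiply by 6: 2·(2E) − 3·(2E) + 6·(22 + x) = 12, i.e. 132 + 6x − (132 + 4x) = 12.
Collecting terms: 2x = 12, so x = 6.
Then 2E = 132 + 4·6 = 156, so E = 78, V = 2E/3 = 52, F = 22 + 6 = 28.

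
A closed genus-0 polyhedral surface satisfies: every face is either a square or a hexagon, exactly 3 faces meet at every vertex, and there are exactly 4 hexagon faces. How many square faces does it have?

Let x be the number of squares; then F = 4 + x.
Edge–face incidences: 2E = 6·4 + 4·x = 24 + 4x.
Every vertex has degree 3, so 3V = 2E.
Euler: V − E + F = 2 ⇒ (2E)/3 − E + (4 + x) = 2.
Multiply by 6: 2·(2E) − 3·(2E) + 6·(4 + x) = 12, i.e. 24 + 6x − (24 + 4x) = 12.
Collecting terms: 2x = 12, so x = 6.
Then 2E = 24 + 4·6 = 48, so E = 24, V = 2E/3 = 16, F = 4 + 6 = 10.

6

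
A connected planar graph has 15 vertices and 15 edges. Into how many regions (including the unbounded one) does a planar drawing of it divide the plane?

Euler's formula for a connected plane graph: V − E + F = 2, so F = 2 − 15 + 15 = 2.

2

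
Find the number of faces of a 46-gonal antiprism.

An antiprism on an n-gon has two n-gon caps and 2n triangles: V = 2·46 = 92, E = 4·46 = 184, F = 2·46 + 2 = 94.

94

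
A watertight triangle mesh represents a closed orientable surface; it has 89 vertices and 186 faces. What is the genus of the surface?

Every face is a triangle, so 2E = 3·186 = 558, giving E = 279.
χ = V − E + F = 89 − 279 + 186 = -4.
For a closed orientable surface χ = 2 − 2g, so g = (2 − (-4))/2 = 3.

3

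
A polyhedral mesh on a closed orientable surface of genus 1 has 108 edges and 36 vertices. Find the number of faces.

For a closed orientable surface of genus 1, χ = 2 − 2·1 = 0.
F = 0 − V + E = 0 − 36 + 108 = 72.

72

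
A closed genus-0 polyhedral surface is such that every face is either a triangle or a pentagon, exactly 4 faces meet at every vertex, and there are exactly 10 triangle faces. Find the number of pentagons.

2

Let x be the number of pentagons; then F = 10 + x.
Edge–face incidences: 2E = 3·10 + 5·x = 30 + 5x.
Every vertex has degree 4, so 4V = 2E.
Euler: V − E + F = 2 ⇒ (2E)/4 − E + (10 + x) = 2.
Multiply by 8: 2·(2E) − 4·(2E) + 8·(10 + x) = 16, i.e. 80 + 8x − 2·(30 + 5x) = 16.
Collecting terms: −2x + 20 = 16, so −2x = −4, so x = 2.
Then 2E = 30 + 5·2 = 40, so E = 20, V = 2E/4 = 10, F = 10 + 2 = 12.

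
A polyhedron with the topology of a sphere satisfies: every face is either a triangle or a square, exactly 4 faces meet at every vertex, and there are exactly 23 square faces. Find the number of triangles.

Let x be the number of triangles; then F = 23 + x.
Edge–face incidences: 2E = 4·23 + 3·x = 92 + 3x.
Every vertex has degree 4, so 4V = 2E.
Euler: V − E + F = 2 ⇒ (2E)/4 − E + (23 + x) = 2.
Multiply by 8: 2·(2E) − 4·(2E) + 8·(23 + x) = 16, i.e. 184 + 8x − 2·(92 + 3x) = 16.
Collecting terms: 2x = 16, so x = 8.
Then 2E = 92 + 3·8 = 116, so E = 58, V = 2E/4 = 29, F = 23 + 8 = 31.

8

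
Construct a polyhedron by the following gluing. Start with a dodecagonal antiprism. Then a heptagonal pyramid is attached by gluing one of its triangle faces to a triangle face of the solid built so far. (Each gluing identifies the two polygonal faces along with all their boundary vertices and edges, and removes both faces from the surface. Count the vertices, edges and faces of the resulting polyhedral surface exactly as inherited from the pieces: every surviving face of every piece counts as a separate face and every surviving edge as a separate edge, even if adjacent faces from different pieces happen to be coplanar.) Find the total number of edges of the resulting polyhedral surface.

59

A dodecagonal antiprism: V=24, E=48, F=26.
Attach a heptagonal pyramid (V=8, E=14, F=8) along a 3-gon: merge 3 vertices and 3 edges, delete both glued faces → V=29, E=59, F=32.
Check: V − E + F = 29 − 59 + 32 = 2.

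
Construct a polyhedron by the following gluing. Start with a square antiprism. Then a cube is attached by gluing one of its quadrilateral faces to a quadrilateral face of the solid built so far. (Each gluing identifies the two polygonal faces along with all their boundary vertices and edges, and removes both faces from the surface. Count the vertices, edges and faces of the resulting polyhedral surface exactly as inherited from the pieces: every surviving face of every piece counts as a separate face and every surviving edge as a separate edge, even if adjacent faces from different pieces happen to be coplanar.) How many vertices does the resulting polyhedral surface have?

A square antiprism: V=8, E=16, F=10.
Attach a cube (V=8, E=12, F=6) along a 4-gon: merge 4 vertices and 4 edges, delete both glued faces → V=12, E=24, F=14.
Check: V − E + F = 12 − 24 + 14 = 2.

12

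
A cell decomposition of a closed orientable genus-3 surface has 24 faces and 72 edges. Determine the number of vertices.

For a closed orientable surface of genus 3, χ = 2 − 2·3 = -4.
V = -4 + E − F = -4 + 72 − 24 = 44.

44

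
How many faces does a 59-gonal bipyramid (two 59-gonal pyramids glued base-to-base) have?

A bipyramid over an n-gon has 2n triangular faces and n + 2 vertices: V = 59 + 2 = 61, E = 3·59 = 177, F = 2·59 = 118.
Check: V − E + F = 61 − 177 + 118 = 2.

118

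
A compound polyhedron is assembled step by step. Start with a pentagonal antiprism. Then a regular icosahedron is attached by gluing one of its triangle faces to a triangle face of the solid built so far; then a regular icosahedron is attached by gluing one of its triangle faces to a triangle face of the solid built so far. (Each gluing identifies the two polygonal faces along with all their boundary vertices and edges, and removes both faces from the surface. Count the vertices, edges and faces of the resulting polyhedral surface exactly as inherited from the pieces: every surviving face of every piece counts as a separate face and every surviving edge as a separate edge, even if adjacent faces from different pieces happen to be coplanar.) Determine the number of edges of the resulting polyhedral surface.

74

A pentagonal antiprism: V=10, E=20, F=12.
Attach a regular icosahedron (V=12, E=30, F=20) along a 3-gon: merge 3 vertices and 3 edges, delete both glued faces → V=19, E=47, F=30.
Attach a regular icosahedron (V=12, E=30, F=20) along a 3-gon: merge 3 vertices and 3 edges, delete both glued faces → V=28, E=74, F=48.
Check: V − E + F = 28 − 74 + 48 = 2.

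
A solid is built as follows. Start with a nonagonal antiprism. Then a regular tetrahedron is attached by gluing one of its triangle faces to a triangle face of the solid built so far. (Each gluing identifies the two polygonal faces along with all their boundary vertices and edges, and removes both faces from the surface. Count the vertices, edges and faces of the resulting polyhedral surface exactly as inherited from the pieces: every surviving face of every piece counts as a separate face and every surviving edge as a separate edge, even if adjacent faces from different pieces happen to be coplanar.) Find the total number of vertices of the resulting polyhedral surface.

19

A nonagonal antiprism: V=18, E=36, F=20.
Attach a regular tetrahedron (V=4, E=6, F=4) along a 3-gon: merge 3 vertices and 3 edges, delete both glued faces → V=19, E=39, F=22.
Check: V − E + F = 19 − 39 + 22 = 2.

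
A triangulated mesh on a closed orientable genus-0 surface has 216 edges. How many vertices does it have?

74

χ = 2 − 2·0 = 2, and every face is a triangle so 3F = 2E.
F = 2E/3 = 144. Then V = 2 + E − F = 2 + 216 − 144 = 74.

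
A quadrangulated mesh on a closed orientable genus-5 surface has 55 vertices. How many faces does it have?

63

χ = 2 − 2·5 = -8, and every face is a square so 4F = 2E.
V − E + F = -8 with E = 4F/2 gives 55 − (4/2 − 1)·F = -8, so F = 63 and E = 126.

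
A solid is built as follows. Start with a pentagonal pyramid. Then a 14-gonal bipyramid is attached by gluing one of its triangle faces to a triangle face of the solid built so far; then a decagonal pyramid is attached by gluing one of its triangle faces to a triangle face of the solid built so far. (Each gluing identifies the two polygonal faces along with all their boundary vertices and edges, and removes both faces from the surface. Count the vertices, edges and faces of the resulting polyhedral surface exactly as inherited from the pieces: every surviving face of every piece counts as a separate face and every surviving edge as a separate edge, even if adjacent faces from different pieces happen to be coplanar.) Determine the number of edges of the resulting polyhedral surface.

66

A pentagonal pyramid: V=6, E=10, F=6.
Attach a 14-gonal bipyramid (V=16, E=42, F=28) along a 3-gon: merge 3 vertices and 3 edges, delete both glued faces → V=19, E=49, F=32.
Attach a decagonal pyramid (V=11, E=20, F=11) along a 3-gon: merge 3 vertices and 3 edges, delete both glued faces → V=27, E=66, F=41.
Check: V − E + F = 27 − 66 + 41 = 2.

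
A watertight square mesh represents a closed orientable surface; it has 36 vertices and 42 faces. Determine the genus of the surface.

Every face is a square, so 2E = 4·42 = 168, giving E = 84.
χ = V − E + F = 36 − 84 + 42 = -6.
For a closed orientable surface χ = 2 − 2g, so g = (2 − (-6))/2 = 4.

4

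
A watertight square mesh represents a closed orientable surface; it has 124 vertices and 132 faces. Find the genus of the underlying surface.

5

Every face is a square, so 2E = 4·132 = 528, giving E = 264.
χ = V − E + F = 124 − 264 + 132 = -8.
For a closed orientable surface χ = 2 − 2g, so g = (2 − (-8))/2 = 5.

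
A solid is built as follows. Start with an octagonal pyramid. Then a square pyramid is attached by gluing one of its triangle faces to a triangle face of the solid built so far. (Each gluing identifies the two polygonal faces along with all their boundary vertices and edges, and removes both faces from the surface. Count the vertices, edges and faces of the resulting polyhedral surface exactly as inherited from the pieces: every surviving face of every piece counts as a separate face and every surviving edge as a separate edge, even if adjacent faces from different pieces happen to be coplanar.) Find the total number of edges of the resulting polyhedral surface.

21

An octagonal pyramid: V=9, E=16, F=9.
Attach a square pyramid (V=5, E=8, F=5) along a 3-gon: merge 3 vertices and 3 edges, delete both glued faces → V=11, E=21, F=12.
Check: V − E + F = 11 − 21 + 12 = 2.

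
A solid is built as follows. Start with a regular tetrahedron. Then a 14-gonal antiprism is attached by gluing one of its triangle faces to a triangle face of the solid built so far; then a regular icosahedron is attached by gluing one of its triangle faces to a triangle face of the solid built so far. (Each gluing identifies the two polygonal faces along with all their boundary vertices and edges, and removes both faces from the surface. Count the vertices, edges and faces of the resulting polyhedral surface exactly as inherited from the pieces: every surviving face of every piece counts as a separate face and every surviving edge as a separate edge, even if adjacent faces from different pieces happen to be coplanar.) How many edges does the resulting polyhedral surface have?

86

A regular tetrahedron: V=4, E=6, F=4.
Attach a 14-gonal antiprism (V=28, E=56, F=30) along a 3-gon: merge 3 vertices and 3 edges, delete both glued faces → V=29, E=59, F=32.
Attach a regular icosahedron (V=12, E=30, F=20) along a 3-gon: merge 3 vertices and 3 edges, delete both glued faces → V=38, E=86, F=50.
Check: V − E + F = 38 − 86 + 50 = 2.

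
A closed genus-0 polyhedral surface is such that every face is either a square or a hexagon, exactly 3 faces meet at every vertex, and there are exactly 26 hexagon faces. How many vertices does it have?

60

Let x be the number of squares; then F = 26 + x.
Edge–face incidences: 2E = 6·26 + 4·x = 156 + 4x.
Every vertex has degree 3, so 3V = 2E.
Euler: V − E + F = 2 ⇒ (2E)/3 − E + (26 + x) = 2.
Multiply by 6: 2·(2E) − 3·(2E) + 6·(26 + x) = 12, i.e. 156 + 6x − (156 + 4x) = 12.
Collecting terms: 2x = 12, so x = 6.
Then 2E = 156 + 4·6 = 180, so E = 90, V = 2E/3 = 60, F = 26 + 6 = 32.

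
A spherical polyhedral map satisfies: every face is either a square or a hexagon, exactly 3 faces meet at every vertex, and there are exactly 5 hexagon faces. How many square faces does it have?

6

Let x be the number of squares; then F = 5 + x.
Edge–face incidences: 2E = 6·5 + 4·x = 30 + 4x.
Every vertex has degree 3, so 3V = 2E.
Euler: V − E + F = 2 ⇒ (2E)/3 − E + (5 + x) = 2.
Multiply by 6: 2·(2E) − 3·(2E) + 6·(5 + x) = 12, i.e. 30 + 6x − (30 + 4x) = 12.
Collecting terms: 2x = 12, so x = 6.
Then 2E = 30 + 4·6 = 54, so E = 27, V = 2E/3 = 18, F = 5 + 6 = 11.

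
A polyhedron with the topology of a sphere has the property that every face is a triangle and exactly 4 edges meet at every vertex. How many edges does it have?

12

Each face has 3 edges and each edge borders two faces, so 2E = 3F.
Each vertex has degree 4, so 4V = 2E and hence V = 3F/4.
Euler: V − E + F = 2 ⇒ (3F/4) − (3F/2) + F = 2.
Multiply by 8: (6 − 12 + 8)F = 16, i.e. 2F = 16.
So F = 8, E = 3·8/2 = 12, V = 3·8/4 = 6.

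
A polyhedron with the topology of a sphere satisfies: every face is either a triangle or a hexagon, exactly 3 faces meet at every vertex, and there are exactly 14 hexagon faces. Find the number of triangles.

4

Let x be the number of triangles; then F = 14 + x.
Edge–face incidences: 2E = 6·14 + 3·x = 84 + 3x.
Every vertex has degree 3, so 3V = 2E.
Euler: V − E + F = 2 ⇒ (2E)/3 − E + (14 + x) = 2.
Multiply by 6: 2·(2E) − 3·(2E) + 6·(14 + x) = 12, i.e. 84 + 6x − (84 + 3x) = 12.
Collecting terms: 3x = 12, so x = 4.
Then 2E = 84 + 3·4 = 96, so E = 48, V = 2E/3 = 32, F = 14 + 4 = 18.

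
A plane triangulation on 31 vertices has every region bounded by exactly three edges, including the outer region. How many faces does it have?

In a plane triangulation 3F = 2E and V − E + F = 2, so F = 2V − 4 = 2·31 − 4 = 58.

58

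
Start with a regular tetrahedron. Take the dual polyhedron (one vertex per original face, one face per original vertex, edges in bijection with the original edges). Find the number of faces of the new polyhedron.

The base solid has V = 4, E = 6, F = 4.
The dual swaps V and F and preserves E: V′ = F = 4, E′ = E = 6, F′ = V = 4.

4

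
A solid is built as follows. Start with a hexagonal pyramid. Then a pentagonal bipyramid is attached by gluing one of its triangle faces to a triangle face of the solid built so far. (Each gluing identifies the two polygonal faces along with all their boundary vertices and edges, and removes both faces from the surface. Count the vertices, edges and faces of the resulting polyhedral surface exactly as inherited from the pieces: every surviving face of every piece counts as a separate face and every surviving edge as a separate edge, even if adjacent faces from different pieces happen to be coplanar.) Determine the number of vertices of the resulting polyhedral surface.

11

A hexagonal pyramid: V=7, E=12, F=7.
Attach a pentagonal bipyramid (V=7, E=15, F=10) along a 3-gon: merge 3 vertices and 3 edges, delete both glued faces → V=11, E=24, F=15.
Check: V − E + F = 11 − 24 + 15 = 2.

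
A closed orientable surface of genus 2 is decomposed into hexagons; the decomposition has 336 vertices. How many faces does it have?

χ = 2 − 2·2 = -2, and every face is a hexagon so 6F = 2E.
V − E + F = -2 with E = 6F/2 gives 336 − (6/2 − 1)·F = -2, so F = 169 and E = 507.

169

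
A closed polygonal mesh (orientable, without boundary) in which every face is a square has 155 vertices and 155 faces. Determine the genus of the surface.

Every face is a square, so 2E = 4·155 = 620, giving E = 310.
χ = V − E + F = 155 − 310 + 155 = 0.
For a closed orientable surface χ = 2 − 2g, so g = (2 − (0))/2 = 1.

1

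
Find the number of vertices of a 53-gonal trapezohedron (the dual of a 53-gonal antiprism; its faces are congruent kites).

The n-trapezohedron (dual of the n-antiprism) has V = 2·53 + 2 = 108, E = 4·53 = 212, F = 2·53 = 106.

108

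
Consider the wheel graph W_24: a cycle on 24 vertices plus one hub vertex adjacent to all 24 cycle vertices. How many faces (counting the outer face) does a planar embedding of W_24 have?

W_24 has V = 24 + 1 = 25 vertices and E = 2·24 = 48 edges.
By Euler's formula F = 2 − V + E = 2 − 25 + 48 = 25.

25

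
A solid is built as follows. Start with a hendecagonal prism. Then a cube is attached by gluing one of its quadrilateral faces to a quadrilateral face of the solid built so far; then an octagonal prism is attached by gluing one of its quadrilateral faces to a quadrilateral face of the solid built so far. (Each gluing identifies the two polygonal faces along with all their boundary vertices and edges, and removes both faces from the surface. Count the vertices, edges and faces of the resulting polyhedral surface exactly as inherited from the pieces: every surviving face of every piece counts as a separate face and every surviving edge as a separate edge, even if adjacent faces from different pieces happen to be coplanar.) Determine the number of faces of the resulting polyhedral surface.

A hendecagonal prism: V=22, E=33, F=13.
Attach a cube (V=8, E=12, F=6) along a 4-gon: merge 4 vertices and 4 edges, delete both glued faces → V=26, E=41, F=17.
Attach an octagonal prism (V=16, E=24, F=10) along a 4-gon: merge 4 vertices and 4 edges, delete both glued faces → V=38, E=61, F=25.
Check: V − E + F = 38 − 61 + 25 = 2.

25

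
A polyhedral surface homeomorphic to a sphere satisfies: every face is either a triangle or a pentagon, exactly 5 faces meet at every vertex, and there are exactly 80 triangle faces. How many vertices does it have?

60

Let x be the number of pentagons; then F = 80 + x.
Edge–face incidences: 2E = 3·80 + 5·x = 240 + 5x.
Every vertex has degree 5, so 5V = 2E.
Euler: V − E + F = 2 ⇒ (2E)/5 − E + (80 + x) = 2.
Multiply by 10: 2·(2E) − 5·(2E) + 10·(80 + x) = 20, i.e. 800 + 10x − 3·(240 + 5x) = 20.
Collecting terms: −5x + 80 = 20, so −5x = −60, so x = 12.
Then 2E = 240 + 5·12 = 300, so E = 150, V = 2E/5 = 60, F = 80 + 12 = 92.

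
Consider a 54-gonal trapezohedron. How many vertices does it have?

The n-trapezohedron (dual of the n-antiprism) has V = 2·54 + 2 = 110, E = 4·54 = 216, F = 2·54 = 108.
Check: V − E + F = 110 − 216 + 108 = 2.

110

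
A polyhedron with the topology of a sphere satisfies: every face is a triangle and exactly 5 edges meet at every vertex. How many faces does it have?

20

Each face has 3 edges and each edge borders two faces, so 2E = 3F.
Each vertex has degree 5, so 5V = 2E and hence V = 3F/5.
Euler: V − E + F = 2 ⇒ (3F/5) − (3F/2) + F = 2.
Multiply by 10: (6 − 15 + 10)F = 20, i.e. 1F = 20.
So F = 20, E = 3·20/2 = 30, V = 3·20/5 = 12.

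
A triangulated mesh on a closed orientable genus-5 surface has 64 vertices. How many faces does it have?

χ = 2 − 2·5 = -8, and every face is a triangle so 3F = 2E.
V − E + F = -8 with E = 3F/2 gives 64 − (3/2 − 1)·F = -8, so F = 144 and E = 216.

144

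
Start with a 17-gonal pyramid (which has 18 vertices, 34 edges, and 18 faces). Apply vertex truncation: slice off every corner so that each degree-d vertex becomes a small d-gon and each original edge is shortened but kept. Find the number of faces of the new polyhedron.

36

Truncation replaces each original edge-end by a new vertex, so V′ = 2E = 68.
Each original edge survives, and each old vertex of degree d contributes d new edges; summing degrees gives Σd = 2E, so E′ = E + 2E = 3E = 102.
Each original face survives and each original vertex becomes one new face: F′ = F + V = 36.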